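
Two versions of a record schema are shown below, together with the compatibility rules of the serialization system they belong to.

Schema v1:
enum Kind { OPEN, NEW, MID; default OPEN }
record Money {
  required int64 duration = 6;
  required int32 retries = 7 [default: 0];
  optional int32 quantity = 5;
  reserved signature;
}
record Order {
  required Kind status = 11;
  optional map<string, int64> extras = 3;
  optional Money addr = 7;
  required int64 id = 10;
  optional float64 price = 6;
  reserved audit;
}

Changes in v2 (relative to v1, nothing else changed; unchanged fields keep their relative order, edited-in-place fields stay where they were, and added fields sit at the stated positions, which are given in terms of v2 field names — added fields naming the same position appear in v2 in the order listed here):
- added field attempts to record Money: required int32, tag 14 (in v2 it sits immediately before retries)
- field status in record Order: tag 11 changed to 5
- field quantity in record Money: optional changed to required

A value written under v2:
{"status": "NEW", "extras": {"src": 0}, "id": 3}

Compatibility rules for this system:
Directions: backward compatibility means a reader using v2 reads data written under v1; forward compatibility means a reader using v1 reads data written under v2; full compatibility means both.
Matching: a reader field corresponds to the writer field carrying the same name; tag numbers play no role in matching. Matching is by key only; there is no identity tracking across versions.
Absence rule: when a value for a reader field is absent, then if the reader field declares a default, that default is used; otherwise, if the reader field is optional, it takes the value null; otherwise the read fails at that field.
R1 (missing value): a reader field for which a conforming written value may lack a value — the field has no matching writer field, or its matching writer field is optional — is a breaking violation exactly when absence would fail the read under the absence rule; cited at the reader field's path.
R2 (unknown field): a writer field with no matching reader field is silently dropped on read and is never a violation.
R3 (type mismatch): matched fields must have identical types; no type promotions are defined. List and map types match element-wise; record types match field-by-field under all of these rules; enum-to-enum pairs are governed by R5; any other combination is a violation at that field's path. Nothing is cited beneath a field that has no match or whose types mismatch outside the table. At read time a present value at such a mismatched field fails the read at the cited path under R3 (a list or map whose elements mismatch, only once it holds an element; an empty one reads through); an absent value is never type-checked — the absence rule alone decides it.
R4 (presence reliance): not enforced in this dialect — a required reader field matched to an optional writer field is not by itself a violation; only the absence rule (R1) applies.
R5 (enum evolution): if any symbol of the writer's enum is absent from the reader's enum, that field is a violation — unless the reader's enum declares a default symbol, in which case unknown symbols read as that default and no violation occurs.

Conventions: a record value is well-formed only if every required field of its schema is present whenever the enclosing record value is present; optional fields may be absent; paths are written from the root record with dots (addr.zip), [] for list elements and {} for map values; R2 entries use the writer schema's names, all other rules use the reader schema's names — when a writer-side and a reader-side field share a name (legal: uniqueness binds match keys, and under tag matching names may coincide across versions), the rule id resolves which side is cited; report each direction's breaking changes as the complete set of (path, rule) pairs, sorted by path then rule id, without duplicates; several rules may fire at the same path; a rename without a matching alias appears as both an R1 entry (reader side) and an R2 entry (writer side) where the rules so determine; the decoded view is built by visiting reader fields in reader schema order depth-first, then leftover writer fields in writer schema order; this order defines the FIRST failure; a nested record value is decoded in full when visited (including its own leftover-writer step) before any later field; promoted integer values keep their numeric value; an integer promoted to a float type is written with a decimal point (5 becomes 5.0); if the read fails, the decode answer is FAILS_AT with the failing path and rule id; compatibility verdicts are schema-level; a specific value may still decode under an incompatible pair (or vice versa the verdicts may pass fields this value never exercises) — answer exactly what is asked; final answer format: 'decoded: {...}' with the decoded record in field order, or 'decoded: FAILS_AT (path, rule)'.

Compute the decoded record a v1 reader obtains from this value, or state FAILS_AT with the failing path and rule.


decoded: {"status": "NEW", "extras": {"src": 0}, "addr": null, "id": 3, "price": null}

in Order below, arrows point writer -> reader
decoding the Order value with the v1 reader:
  status := "NEW"
  extras := {"src": 0}
  addr := null (not supplied -> null)
  id := 3
  price := null (not supplied -> null)
  => decoded: {"status": "NEW", "extras": {"src": 0}, "addr": null, "id": 3, "price": null}
diffs on Order not affecting the asked answer:
  added field attempts to record Money: required int32, tag 14 (in v2 it sits immediately before retries) -> shifts the Order verdicts, not this decode
  field status in record Order: tag 11 changed to 5 -> triggers nothing under the printed rules; the Order answer is the same either way
  field quantity in record Money: optional changed to required -> shifts the Order verdicts, not this decode


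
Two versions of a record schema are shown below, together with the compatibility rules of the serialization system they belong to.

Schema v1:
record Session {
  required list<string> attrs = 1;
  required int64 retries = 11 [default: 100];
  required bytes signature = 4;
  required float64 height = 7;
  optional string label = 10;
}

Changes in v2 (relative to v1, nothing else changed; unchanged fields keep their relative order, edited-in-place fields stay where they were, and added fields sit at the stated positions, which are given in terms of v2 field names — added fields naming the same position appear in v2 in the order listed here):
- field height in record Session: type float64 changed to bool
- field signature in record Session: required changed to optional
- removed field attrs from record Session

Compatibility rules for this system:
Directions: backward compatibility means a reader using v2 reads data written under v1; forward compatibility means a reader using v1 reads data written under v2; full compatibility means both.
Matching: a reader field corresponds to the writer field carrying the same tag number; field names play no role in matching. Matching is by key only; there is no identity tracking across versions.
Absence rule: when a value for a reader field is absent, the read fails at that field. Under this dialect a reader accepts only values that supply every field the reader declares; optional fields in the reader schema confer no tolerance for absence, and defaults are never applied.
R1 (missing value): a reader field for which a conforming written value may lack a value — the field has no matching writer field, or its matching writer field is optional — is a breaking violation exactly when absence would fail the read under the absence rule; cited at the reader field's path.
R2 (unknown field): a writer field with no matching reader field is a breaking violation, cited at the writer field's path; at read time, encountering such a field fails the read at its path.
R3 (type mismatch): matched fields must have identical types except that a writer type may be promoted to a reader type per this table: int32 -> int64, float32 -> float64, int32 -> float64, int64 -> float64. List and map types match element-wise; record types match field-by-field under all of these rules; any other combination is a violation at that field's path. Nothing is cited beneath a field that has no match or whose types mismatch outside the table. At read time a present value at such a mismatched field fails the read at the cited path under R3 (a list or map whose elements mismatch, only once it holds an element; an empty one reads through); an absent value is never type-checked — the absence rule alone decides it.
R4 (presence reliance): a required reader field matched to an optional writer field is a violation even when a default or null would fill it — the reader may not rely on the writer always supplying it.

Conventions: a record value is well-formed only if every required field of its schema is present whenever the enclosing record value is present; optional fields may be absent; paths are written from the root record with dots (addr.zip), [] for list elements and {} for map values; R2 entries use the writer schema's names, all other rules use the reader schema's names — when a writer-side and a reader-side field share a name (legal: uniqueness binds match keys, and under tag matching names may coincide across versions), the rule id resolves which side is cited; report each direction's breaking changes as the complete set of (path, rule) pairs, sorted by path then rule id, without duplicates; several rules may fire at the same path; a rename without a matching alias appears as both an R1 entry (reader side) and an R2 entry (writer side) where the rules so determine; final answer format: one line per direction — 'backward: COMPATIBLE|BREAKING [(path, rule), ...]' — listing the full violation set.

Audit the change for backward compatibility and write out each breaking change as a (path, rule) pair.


each type pair in Session: writer, then reader
backward for Session (reader v2, writer v1):
  int64 -> int64, writer required: retries aligns to retries
  bytes -> bytes, writer required: signature aligns to signature
  float64 -> bool, writer required: height aligns to height
  string -> string, writer optional: label aligns to label
  writer attrs: unknown to reader
  breaking: (attrs, R2)
  breaking: (height, R3)
  breaking: (label, R1)
  backward on Session therefore BREAKING (3)
the rest of the Session diff is inert for this question:
  field signature in record Session: required changed to optional -> its effect on Session is confined to the forward direction, not asked

backward: BREAKING [(attrs, R2), (height, R3), (label, R1)]


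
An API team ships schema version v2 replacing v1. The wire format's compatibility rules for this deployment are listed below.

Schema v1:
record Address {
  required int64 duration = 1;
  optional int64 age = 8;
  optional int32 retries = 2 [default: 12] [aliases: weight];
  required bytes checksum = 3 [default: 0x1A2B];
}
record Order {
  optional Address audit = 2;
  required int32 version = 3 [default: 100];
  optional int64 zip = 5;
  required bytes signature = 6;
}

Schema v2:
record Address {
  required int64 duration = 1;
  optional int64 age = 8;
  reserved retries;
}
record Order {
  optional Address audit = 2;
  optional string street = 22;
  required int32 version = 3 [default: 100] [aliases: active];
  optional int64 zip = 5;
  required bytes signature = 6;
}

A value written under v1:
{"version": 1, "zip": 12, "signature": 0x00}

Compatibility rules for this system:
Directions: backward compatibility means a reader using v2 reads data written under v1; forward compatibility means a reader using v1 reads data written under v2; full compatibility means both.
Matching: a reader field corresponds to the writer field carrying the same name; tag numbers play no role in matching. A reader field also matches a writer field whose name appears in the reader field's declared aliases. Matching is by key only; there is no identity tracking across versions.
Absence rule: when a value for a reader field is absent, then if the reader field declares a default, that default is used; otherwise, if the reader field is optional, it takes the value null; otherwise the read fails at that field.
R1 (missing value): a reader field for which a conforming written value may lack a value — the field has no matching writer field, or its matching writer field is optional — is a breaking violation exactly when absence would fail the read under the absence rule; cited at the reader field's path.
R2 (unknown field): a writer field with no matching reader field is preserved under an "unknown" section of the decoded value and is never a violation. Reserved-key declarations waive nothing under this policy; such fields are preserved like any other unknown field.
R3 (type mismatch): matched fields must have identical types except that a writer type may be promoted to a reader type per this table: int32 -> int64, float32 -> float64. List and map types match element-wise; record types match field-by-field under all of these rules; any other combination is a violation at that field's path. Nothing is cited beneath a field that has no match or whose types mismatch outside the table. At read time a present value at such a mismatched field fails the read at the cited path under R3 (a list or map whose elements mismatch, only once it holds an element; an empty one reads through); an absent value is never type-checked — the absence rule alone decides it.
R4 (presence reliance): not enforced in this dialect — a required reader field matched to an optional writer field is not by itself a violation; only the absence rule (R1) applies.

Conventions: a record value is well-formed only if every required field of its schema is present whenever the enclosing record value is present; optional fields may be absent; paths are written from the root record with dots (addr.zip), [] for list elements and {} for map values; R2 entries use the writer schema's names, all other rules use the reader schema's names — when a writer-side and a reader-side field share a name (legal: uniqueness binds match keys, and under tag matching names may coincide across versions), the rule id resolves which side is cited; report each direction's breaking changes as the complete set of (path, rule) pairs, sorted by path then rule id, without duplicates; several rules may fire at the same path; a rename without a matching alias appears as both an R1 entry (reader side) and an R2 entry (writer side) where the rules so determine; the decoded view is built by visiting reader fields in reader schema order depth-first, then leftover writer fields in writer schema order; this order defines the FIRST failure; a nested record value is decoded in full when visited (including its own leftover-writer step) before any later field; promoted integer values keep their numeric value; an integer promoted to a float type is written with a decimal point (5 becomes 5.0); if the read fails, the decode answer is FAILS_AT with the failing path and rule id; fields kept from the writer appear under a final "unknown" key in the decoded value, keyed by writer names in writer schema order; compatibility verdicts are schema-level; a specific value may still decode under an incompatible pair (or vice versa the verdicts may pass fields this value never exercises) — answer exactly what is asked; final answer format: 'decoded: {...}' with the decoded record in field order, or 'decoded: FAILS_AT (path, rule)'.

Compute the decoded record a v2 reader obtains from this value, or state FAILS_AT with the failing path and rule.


in Order below, arrows point writer -> reader
migrating the Order value to v2:
  audit := null (not supplied -> null)
  street := null (not supplied -> null)
  version := 1
  zip := 12
  signature := 0x00
  => decoded: {"audit": null, "street": null, "version": 1, "zip": 12, "signature": 0x00}
checking off the Order differences that do not matter here:
  removed field checksum from record Address -> fires no rule on Order under this dialect and leaves the result unchanged
  removed field retries from record Address (its key "retries" joins the reserved list) -> fires no rule on Order under this dialect and leaves the result unchanged

decoded: {"audit": null, "street": null, "version": 1, "zip": 12, "signature": 0x00}


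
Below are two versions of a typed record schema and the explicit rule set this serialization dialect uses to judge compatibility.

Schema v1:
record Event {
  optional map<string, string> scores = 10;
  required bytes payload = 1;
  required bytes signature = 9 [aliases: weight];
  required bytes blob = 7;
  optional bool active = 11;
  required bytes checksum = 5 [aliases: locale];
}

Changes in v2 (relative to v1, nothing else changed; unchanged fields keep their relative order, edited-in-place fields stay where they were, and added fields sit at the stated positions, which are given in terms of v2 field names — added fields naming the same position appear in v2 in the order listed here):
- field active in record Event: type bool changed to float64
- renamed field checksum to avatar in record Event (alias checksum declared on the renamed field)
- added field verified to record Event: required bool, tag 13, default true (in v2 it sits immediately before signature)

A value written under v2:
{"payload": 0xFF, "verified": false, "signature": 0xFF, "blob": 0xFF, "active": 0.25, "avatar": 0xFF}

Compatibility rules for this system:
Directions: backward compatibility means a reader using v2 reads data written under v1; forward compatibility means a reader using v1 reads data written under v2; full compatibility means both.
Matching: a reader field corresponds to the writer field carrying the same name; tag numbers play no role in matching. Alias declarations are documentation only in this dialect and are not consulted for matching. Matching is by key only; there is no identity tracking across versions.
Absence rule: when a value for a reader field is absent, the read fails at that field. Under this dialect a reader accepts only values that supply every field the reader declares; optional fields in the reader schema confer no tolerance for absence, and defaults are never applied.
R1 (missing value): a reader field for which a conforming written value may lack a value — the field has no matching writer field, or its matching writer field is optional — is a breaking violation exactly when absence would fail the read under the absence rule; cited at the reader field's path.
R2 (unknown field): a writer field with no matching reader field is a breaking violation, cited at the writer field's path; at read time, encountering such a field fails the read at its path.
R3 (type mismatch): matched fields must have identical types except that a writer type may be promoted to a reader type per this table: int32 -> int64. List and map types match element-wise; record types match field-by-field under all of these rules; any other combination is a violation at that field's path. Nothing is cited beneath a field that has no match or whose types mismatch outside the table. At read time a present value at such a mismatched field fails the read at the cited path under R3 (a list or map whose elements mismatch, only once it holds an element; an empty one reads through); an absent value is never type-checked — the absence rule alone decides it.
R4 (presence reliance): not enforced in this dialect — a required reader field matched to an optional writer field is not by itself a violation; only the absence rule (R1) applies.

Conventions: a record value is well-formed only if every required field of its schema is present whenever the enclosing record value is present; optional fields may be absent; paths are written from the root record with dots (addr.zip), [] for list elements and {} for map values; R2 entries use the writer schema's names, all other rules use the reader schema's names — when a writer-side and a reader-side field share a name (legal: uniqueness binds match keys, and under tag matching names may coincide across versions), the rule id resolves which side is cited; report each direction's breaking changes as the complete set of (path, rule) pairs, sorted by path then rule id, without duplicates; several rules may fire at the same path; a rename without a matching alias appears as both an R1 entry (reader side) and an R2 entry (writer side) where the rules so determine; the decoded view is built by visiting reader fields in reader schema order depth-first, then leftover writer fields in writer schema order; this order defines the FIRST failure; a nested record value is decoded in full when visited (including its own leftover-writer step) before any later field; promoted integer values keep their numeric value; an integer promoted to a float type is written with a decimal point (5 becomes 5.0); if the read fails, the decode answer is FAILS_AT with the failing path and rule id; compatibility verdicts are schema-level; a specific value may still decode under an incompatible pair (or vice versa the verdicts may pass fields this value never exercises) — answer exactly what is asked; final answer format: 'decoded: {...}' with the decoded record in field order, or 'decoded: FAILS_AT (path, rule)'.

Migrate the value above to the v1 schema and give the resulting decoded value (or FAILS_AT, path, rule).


decoded: FAILS_AT (scores, R1)

each type pair in Event: writer, then reader
decode (reader v1):
  read fails at scores under R1 (no fill)
  => FAILS_AT (scores, R1)
ruling out the remaining Event differences:
  field active in record Event: type bool changed to float64 -> a verdict-level change on Event — the shown value reads the same
  renamed field checksum to avatar in record Event (alias checksum declared on the renamed field) -> a verdict-level change on Event — the shown value reads the same
  added field verified to record Event: required bool, tag 13, default true (in v2 it sits immediately before signature) -> a verdict-level change on Event — the shown value reads the same


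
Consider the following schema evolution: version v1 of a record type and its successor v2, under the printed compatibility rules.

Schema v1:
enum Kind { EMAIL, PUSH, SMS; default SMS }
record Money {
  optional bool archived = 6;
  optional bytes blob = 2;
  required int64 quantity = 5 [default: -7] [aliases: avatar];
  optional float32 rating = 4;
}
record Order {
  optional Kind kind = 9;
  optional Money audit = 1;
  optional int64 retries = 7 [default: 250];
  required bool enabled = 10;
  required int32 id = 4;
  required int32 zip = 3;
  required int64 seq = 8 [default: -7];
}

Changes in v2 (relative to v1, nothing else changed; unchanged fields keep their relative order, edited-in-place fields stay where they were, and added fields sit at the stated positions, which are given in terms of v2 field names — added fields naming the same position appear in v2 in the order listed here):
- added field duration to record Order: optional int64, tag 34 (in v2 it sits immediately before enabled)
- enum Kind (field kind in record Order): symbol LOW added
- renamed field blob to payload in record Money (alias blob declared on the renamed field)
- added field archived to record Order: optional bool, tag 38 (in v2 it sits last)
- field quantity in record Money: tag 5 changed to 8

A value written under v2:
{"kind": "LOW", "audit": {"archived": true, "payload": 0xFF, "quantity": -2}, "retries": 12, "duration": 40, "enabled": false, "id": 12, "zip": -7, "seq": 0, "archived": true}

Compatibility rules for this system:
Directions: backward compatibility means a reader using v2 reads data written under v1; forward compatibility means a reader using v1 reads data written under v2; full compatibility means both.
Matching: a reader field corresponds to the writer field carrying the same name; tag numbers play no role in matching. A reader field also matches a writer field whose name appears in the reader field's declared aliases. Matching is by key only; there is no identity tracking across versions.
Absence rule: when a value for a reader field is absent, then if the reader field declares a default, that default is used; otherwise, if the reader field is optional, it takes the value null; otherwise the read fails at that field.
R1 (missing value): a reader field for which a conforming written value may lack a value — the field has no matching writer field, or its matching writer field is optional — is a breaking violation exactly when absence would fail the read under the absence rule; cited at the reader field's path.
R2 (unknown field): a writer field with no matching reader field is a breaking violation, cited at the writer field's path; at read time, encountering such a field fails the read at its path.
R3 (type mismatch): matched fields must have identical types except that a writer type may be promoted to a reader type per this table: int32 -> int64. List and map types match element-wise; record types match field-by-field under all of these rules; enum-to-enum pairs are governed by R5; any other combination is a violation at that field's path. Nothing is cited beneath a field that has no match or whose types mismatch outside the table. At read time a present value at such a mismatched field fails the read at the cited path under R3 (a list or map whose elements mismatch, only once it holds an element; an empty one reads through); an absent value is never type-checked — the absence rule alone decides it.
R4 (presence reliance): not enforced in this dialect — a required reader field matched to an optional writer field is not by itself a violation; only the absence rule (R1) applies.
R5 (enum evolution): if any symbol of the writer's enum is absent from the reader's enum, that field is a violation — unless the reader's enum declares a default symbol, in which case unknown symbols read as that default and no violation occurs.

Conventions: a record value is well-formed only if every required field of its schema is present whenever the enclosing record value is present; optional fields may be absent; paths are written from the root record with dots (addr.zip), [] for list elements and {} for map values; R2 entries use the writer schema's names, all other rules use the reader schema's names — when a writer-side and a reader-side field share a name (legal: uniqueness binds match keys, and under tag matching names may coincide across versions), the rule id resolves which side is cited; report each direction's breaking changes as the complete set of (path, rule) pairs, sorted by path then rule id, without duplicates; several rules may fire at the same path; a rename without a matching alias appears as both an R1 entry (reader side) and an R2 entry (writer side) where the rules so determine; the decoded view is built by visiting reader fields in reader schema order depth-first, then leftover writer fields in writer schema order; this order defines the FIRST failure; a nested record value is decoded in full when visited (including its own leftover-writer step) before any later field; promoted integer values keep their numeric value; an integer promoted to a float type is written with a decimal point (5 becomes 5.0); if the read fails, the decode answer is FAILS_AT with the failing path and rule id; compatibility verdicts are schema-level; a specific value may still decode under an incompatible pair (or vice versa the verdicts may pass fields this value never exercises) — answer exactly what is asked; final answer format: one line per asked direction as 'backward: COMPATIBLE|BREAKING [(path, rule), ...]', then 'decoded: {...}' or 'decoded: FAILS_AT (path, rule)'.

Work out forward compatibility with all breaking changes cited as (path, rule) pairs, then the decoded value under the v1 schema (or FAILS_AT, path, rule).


forward: BREAKING [(archived, R2), (audit.payload, R2), (duration, R2)]; decoded: FAILS_AT (audit.payload, R2)

in Order below, arrows point writer -> reader
forward for Order (reader v1, writer v2):
  kind: paired with writer kind (Kind -> Kind; writer optional)
  audit: paired with writer audit (Money -> Money; writer optional)
  retries: paired with writer retries (int64 -> int64; writer optional)
  enabled: paired with writer enabled (bool -> bool; writer required)
  id: paired with writer id (int32 -> int32; writer required)
  zip: paired with writer zip (int32 -> int32; writer required)
  seq: paired with writer seq (int64 -> int64; writer required)
  leftover writer field: duration
  leftover writer field: archived
  audit.archived: paired with writer audit.archived (bool -> bool; writer optional)
  audit.blob: no writer match
  audit.quantity: paired with writer audit.quantity (int64 -> int64; writer required)
  audit.rating: paired with writer audit.rating (float32 -> float32; writer optional)
  leftover writer field: audit.payload
  R2 fires at archived
  R2 fires at audit.payload
  R2 fires at duration
  => forward: BREAKING (3)
decode (reader v1):
  kind := "SMS" (symbol LOW -> reader default)
  audit.archived := true
  audit.blob := null (not supplied -> null)
  audit.quantity := -2
  audit.rating := null (not supplied -> null)
  read fails at audit.payload under R2 (unknown field)
  => FAILS_AT (audit.payload, R2)
ruling out the remaining Order differences:
  enum Kind (field kind in record Order): symbol LOW added -> no rule fires on it in Order's dialect; the asked verdict holds
  field quantity in record Money: tag 5 changed to 8 -> no rule fires on it in Order's dialect; the asked verdict holds


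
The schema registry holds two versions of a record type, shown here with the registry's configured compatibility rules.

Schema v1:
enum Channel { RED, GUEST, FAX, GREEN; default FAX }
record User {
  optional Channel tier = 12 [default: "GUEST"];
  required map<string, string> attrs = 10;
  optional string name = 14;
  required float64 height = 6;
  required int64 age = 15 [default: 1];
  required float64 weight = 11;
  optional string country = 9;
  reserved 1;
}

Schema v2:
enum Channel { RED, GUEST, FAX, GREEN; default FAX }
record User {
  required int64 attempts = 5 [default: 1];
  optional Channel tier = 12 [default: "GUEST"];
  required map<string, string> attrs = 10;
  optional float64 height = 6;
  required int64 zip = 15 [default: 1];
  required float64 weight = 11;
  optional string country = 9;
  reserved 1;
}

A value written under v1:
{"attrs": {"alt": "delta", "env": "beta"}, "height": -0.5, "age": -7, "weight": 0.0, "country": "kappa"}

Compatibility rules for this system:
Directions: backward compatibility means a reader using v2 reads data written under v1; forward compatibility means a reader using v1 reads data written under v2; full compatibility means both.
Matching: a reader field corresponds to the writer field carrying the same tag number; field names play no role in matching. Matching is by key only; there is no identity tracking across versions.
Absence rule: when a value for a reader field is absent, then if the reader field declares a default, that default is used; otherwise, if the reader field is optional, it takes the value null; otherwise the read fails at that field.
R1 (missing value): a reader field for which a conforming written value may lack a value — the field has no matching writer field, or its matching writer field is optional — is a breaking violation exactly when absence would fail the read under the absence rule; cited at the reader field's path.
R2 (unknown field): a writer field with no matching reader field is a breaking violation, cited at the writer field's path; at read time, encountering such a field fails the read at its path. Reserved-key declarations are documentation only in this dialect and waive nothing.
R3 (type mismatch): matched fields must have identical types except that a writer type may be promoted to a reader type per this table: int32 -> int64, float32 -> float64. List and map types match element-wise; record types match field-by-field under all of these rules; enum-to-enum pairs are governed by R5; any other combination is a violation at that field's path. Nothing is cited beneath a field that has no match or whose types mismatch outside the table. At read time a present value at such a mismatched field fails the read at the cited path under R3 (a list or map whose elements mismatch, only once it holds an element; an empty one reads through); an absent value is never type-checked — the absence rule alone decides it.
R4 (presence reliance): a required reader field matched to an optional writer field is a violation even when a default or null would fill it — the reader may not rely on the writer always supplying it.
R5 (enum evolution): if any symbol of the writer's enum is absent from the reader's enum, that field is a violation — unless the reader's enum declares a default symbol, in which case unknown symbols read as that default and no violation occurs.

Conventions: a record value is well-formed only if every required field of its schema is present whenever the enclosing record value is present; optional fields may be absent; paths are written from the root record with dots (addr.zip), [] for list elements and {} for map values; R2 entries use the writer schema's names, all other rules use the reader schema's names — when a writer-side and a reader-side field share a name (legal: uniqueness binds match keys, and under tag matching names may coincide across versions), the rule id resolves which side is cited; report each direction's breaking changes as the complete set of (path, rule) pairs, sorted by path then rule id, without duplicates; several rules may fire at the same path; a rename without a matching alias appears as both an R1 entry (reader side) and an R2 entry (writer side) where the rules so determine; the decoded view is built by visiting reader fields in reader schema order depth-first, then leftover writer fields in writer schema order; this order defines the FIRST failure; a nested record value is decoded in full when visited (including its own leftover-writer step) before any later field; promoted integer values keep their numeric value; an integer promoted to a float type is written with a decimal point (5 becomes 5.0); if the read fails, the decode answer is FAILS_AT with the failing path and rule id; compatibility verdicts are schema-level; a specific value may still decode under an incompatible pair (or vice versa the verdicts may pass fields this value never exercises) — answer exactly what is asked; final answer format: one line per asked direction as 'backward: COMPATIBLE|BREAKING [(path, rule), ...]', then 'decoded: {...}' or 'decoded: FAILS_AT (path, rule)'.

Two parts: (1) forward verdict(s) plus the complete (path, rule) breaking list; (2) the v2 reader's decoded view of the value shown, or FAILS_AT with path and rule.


forward: BREAKING [(attempts, R2), (height, R1), (height, R4)]; decoded: {"attempts": 1, "tier": "GUEST", "attrs": {"alt": "delta", "env": "beta"}, "height": -0.5, "zip": -7, "weight": 0.0, "country": "kappa"}

in User below, arrows point writer -> reader
forward for User (reader v1, writer v2):
  Channel -> Channel, writer optional: tier aligns to tier
  map<string, string> -> map<string, string>, writer required: attrs aligns to attrs
  name has no writer counterpart
  float64 -> float64, writer optional: height aligns to height
  int64 -> int64, writer required: age aligns to zip
  float64 -> float64, writer required: weight aligns to weight
  string -> string, writer optional: country aligns to country
  attempts (writer side), unknown to reader
  R2 fires at attempts
  R1 fires at height
  R4 fires at height
  => forward verdict for User: BREAKING, 3 violation(s)
migrating the User value to v2:
  attempts := 1 (absent -> default)
  tier := "GUEST" (absent -> default)
  attrs := {"alt": "delta", "env": "beta"}
  height := -0.5
  zip := -7 (from writer age)
  weight := 0.0
  country := "kappa"
  => decoded: {"attempts": 1, "tier": "GUEST", "attrs": {"alt": "delta", "env": "beta"}, "height": -0.5, "zip": -7, "weight": 0.0, "country": "kappa"}


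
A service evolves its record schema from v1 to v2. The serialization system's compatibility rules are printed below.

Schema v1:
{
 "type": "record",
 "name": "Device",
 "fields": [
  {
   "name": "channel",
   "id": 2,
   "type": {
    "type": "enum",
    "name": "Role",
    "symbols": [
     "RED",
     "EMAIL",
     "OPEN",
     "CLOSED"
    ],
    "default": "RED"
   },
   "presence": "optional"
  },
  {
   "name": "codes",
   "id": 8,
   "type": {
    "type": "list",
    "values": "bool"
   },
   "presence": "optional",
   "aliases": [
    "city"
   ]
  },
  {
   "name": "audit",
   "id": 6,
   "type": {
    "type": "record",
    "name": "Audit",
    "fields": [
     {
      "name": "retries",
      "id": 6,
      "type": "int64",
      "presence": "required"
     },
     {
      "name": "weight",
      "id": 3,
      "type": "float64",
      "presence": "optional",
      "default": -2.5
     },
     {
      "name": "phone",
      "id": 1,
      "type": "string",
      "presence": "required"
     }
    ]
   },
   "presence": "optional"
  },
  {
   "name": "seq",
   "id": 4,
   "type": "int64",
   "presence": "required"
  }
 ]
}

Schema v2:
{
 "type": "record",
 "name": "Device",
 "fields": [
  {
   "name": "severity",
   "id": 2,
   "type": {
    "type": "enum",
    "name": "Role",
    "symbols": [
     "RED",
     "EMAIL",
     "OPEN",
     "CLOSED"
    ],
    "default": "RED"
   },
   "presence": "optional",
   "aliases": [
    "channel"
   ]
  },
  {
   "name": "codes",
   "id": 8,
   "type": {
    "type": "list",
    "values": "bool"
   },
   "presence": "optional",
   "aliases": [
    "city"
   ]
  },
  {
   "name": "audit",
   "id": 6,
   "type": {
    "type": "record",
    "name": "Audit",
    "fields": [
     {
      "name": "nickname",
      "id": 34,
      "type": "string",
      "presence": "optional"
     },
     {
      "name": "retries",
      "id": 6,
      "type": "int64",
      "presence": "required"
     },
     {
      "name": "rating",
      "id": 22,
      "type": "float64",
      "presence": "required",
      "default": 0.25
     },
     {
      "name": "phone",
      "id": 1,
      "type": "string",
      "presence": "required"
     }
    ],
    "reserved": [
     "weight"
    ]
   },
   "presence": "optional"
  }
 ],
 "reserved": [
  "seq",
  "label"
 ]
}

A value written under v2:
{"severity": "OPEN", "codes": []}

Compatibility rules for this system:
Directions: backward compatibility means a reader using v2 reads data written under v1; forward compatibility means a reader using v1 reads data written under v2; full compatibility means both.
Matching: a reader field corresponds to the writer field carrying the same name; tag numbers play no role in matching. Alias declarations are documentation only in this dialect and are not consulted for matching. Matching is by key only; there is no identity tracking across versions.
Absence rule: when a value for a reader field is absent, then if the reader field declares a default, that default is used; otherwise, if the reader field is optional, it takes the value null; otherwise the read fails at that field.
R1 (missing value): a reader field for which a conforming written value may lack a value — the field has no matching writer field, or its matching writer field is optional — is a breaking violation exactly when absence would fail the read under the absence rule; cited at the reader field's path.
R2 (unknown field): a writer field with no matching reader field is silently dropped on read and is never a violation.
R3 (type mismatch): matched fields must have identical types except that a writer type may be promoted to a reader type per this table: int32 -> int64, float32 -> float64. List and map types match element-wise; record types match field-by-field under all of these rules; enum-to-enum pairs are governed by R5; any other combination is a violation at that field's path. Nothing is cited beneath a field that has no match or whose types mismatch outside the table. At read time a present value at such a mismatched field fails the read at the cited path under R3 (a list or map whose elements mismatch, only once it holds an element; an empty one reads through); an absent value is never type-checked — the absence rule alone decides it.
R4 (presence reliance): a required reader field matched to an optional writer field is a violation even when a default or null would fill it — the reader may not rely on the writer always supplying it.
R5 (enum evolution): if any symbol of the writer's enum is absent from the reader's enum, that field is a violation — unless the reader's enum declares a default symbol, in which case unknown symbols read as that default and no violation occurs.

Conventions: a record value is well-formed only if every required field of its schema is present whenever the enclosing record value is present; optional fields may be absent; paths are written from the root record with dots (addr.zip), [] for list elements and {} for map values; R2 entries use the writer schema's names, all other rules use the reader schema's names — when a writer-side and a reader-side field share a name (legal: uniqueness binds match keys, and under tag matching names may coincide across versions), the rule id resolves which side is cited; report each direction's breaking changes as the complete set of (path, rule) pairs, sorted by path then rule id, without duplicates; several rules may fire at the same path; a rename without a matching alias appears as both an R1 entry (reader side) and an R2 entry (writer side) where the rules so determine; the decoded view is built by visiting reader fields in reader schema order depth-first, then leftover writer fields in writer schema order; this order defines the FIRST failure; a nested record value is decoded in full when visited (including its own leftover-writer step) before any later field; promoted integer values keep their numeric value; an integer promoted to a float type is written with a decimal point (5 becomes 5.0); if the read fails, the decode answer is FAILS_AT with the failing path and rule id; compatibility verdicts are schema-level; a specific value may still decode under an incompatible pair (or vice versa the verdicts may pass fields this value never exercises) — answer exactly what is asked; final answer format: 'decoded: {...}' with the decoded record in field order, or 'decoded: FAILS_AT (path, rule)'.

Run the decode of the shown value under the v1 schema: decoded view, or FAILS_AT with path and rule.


each type pair in Device: writer, then reader
decoding the Device value with the v1 reader:
  channel := null (not supplied -> null)
  codes := []
  audit := null (not supplied -> null)
  read fails at seq under R1 (no fill)
  => FAILS_AT (seq, R1)
checking off the Device differences that do not matter here:
  added field rating to record Audit: required float64, tag 22, default 0.25 (in v2 it sits immediately before phone) -> no rule fires on it and the decoded Device view is identical with or without it
  added field nickname to record Audit: optional string, tag 34 (in v2 it sits immediately before retries) -> no rule fires on it and the decoded Device view is identical with or without it
  removed field weight from record Audit (its key "weight" joins the reserved list) -> no rule fires on it and the decoded Device view is identical with or without it
  renamed field channel to severity in record Device (alias channel declared on the renamed field) -> no rule fires on it and the decoded Device view is identical with or without it

decoded: FAILS_AT (seq, R1)
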